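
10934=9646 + 1288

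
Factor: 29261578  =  2^1*61^1*239849^1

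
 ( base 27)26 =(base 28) 24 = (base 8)74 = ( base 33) 1r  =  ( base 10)60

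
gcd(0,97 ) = 97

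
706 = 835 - 129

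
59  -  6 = 53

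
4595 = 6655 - 2060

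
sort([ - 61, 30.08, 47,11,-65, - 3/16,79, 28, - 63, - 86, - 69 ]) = [-86, - 69, - 65, - 63,-61 , - 3/16,11,28, 30.08,47,79] 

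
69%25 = 19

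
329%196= 133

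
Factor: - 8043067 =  - 73^1 * 239^1*461^1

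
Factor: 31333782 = 2^1*3^1*5222297^1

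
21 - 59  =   - 38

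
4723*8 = 37784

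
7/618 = 7/618 = 0.01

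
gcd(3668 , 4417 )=7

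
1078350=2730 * 395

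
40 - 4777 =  - 4737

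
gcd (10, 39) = 1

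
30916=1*30916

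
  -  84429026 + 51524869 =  - 32904157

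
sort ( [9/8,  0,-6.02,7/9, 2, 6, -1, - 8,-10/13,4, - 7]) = [ - 8,- 7,-6.02,-1 ,-10/13,0, 7/9 , 9/8 , 2, 4,6]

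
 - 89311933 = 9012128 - 98324061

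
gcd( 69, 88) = 1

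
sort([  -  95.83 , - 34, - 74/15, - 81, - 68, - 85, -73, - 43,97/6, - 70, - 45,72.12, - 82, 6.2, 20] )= [ - 95.83, - 85, -82, - 81 , - 73  ,-70 , - 68, - 45, - 43, - 34,-74/15, 6.2,  97/6, 20,72.12]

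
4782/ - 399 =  - 1594/133 = - 11.98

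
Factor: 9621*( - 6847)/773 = - 65874987/773 =-3^2 * 41^1  *  167^1*773^( - 1 )*1069^1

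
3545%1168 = 41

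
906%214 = 50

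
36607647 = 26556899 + 10050748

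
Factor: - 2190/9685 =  - 438/1937 = -2^1*3^1*13^(-1 )* 73^1*  149^(-1) 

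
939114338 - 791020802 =148093536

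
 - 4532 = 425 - 4957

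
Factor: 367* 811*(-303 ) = - 3^1*101^1*367^1*811^1=-90184011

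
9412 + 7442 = 16854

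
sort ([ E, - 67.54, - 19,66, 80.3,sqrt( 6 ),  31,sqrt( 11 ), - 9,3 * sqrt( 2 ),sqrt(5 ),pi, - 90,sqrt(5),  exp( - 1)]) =[-90, - 67.54, - 19, -9,exp ( - 1),sqrt(5 ),  sqrt(5 ),  sqrt( 6 ), E,  pi, sqrt(11),3*sqrt(2), 31,  66 , 80.3]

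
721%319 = 83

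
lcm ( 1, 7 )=7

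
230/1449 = 10/63 = 0.16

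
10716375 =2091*5125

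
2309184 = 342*6752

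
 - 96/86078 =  - 1 + 42991/43039 = -0.00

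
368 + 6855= 7223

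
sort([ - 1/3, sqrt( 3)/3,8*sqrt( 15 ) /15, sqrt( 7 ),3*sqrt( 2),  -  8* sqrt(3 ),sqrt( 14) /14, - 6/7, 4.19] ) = [ - 8*sqrt( 3), - 6/7,-1/3, sqrt(14 )/14, sqrt( 3 )/3,8*sqrt( 15 ) /15, sqrt(7), 4.19,3*sqrt( 2 ) ] 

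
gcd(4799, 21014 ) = 1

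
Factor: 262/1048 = 2^( - 2 ) = 1/4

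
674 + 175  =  849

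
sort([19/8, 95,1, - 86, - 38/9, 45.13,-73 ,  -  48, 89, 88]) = [-86, - 73 , - 48,-38/9 , 1,19/8 , 45.13, 88 , 89, 95 ]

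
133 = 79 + 54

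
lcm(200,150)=600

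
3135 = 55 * 57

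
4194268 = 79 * 53092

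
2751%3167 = 2751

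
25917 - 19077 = 6840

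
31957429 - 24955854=7001575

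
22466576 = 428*52492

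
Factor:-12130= - 2^1 * 5^1*1213^1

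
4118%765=293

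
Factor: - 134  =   - 2^1*67^1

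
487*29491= 14362117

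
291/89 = 3+24/89 = 3.27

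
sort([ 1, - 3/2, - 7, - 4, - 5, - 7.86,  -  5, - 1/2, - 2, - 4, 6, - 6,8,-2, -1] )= [ - 7.86, - 7,-6, - 5, - 5,  -  4, - 4,- 2, - 2, - 3/2, - 1, -1/2, 1, 6,8]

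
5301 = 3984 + 1317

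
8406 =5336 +3070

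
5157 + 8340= 13497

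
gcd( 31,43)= 1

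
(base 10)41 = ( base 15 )2B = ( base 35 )16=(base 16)29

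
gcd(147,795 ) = 3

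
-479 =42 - 521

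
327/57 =5 + 14/19 = 5.74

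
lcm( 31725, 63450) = 63450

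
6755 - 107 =6648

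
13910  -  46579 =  - 32669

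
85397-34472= 50925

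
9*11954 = 107586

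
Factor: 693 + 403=1096 = 2^3*137^1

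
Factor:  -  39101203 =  - 359^1 *108917^1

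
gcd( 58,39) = 1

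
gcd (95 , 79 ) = 1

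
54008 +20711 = 74719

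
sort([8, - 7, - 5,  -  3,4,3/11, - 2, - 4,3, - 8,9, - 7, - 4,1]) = [-8, - 7, -7, - 5,- 4, - 4,-3, - 2,3/11, 1,3,4,8 , 9]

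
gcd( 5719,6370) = 7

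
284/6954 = 142/3477 = 0.04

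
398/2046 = 199/1023 =0.19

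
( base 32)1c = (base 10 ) 44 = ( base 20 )24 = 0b101100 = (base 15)2E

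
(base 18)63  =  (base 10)111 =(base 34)39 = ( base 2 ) 1101111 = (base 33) 3C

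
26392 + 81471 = 107863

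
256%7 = 4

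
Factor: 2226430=2^1*5^1*222643^1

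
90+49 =139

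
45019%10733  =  2087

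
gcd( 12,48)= 12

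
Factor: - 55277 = -167^1*331^1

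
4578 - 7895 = - 3317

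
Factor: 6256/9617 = 2^4*17^1 * 23^1*59^( - 1 )*163^( - 1) 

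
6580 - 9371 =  - 2791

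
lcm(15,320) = 960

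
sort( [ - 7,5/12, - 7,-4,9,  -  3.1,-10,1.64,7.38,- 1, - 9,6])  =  [ - 10, -9, - 7,-7, - 4,-3.1,-1,5/12, 1.64, 6,7.38,  9 ] 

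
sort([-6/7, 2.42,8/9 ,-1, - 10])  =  [-10,- 1, - 6/7, 8/9, 2.42 ]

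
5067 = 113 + 4954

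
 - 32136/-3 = 10712 + 0/1 =10712.00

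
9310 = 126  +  9184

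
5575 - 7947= -2372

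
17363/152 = 17363/152 = 114.23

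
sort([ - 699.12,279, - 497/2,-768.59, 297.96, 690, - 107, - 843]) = [ -843, - 768.59, - 699.12,-497/2, -107,279,297.96,690]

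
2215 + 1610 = 3825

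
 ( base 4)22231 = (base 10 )685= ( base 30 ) MP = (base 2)1010101101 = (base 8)1255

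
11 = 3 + 8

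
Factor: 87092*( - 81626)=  - 7108971592= - 2^3*21773^1*40813^1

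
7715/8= 7715/8 = 964.38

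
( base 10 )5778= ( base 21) d23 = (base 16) 1692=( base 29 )6p7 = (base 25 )963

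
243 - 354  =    -  111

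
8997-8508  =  489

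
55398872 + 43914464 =99313336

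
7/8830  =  7/8830 = 0.00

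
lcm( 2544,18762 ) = 150096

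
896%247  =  155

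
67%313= 67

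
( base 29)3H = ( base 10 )104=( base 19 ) 59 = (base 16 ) 68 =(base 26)40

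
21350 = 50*427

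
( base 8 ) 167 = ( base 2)1110111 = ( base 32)3n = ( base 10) 119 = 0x77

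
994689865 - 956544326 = 38145539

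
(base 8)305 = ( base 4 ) 3011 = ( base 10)197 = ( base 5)1242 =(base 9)238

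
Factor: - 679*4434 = - 2^1*3^1*7^1*97^1*  739^1 = - 3010686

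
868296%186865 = 120836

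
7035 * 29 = 204015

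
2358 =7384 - 5026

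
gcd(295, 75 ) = 5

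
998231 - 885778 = 112453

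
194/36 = 97/18 = 5.39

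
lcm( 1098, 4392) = 4392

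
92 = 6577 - 6485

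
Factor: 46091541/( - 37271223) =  - 15363847/12423741 = - 3^( - 1)  *11^( - 1 ) * 376477^( - 1 )*15363847^1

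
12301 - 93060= -80759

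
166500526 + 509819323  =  676319849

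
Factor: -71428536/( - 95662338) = 11904756/15943723 = 2^2*3^1 * 131^1 *7573^1 * 15943723^( - 1)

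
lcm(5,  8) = 40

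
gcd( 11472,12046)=2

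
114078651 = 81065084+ 33013567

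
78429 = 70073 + 8356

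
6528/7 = 932 + 4/7=932.57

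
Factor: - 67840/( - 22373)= 2^8 * 5^1*13^ ( - 1)*53^1*1721^( - 1)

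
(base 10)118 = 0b1110110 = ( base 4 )1312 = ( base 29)42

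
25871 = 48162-22291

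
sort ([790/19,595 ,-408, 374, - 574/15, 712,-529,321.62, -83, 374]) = [ - 529, - 408, - 83, - 574/15, 790/19, 321.62, 374, 374, 595, 712 ]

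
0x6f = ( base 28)3r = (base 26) 47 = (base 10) 111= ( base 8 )157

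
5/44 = 5/44 = 0.11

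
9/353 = 9/353 = 0.03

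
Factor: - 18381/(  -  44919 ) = 6127/14973 = 3^( - 1)*7^( - 1 )*11^1*23^(  -  1)*31^( - 1)*557^1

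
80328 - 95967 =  - 15639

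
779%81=50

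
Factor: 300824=2^3 * 31^1 * 1213^1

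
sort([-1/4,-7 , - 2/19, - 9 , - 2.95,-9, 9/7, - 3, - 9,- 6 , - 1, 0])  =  [ - 9,- 9, - 9,-7, - 6, - 3, - 2.95, - 1,-1/4, - 2/19,0,9/7] 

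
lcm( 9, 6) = 18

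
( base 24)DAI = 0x1E42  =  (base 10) 7746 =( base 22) g02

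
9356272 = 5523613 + 3832659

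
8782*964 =8465848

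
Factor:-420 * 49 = - 20580 = - 2^2*3^1*5^1*7^3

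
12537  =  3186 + 9351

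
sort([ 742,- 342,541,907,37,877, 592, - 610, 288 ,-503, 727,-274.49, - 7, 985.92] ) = [ - 610, - 503, - 342,-274.49, - 7, 37,  288 , 541,592,727, 742, 877, 907,  985.92] 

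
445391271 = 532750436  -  87359165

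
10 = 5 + 5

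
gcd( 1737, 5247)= 9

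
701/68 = 701/68 = 10.31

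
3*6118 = 18354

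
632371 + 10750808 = 11383179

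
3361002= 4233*794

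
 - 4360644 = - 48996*89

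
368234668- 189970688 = 178263980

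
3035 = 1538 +1497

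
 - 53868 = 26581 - 80449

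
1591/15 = 106 + 1/15 = 106.07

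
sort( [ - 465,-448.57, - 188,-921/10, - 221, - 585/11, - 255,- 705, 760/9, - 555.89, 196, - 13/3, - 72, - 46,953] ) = [ - 705,  -  555.89, - 465, - 448.57, - 255, - 221, - 188, - 921/10, - 72, - 585/11 , - 46, - 13/3, 760/9, 196,953 ]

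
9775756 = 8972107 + 803649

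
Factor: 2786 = 2^1*7^1 *199^1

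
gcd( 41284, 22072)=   4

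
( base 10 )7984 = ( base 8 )17460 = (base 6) 100544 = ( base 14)2ca4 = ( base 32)7pg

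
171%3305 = 171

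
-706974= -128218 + -578756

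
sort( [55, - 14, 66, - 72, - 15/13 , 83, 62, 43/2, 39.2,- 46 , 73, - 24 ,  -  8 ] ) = [-72,-46 , - 24, - 14, - 8, - 15/13,  43/2, 39.2, 55,62, 66 , 73,  83] 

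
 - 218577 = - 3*72859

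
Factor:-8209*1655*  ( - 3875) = 5^4*31^1 * 331^1*8209^1 = 52645343125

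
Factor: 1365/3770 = 2^(  -  1 )*3^1*7^1* 29^( - 1 ) = 21/58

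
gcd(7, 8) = 1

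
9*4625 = 41625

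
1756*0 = 0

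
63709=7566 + 56143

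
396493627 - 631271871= - 234778244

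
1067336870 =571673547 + 495663323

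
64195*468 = 30043260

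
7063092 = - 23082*( -306)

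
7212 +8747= 15959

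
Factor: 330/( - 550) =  - 3/5 = - 3^1*5^ (-1)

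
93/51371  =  93/51371  =  0.00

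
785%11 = 4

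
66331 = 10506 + 55825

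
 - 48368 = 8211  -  56579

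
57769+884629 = 942398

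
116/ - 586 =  - 1 + 235/293 = - 0.20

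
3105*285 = 884925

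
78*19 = 1482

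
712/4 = 178 = 178.00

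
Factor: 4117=23^1 *179^1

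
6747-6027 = 720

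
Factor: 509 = 509^1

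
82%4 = 2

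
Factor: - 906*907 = - 2^1*3^1* 151^1*907^1 = -821742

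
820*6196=5080720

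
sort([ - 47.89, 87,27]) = [  -  47.89 , 27, 87] 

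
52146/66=8691/11 = 790.09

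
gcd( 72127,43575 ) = 83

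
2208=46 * 48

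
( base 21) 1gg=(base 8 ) 1431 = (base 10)793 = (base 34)nb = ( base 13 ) 490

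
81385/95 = 16277/19 = 856.68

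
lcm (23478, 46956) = 46956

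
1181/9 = 131 + 2/9 = 131.22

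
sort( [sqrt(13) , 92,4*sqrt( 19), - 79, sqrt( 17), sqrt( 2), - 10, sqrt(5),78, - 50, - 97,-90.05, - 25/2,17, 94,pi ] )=[-97, - 90.05,-79, - 50, - 25/2, - 10, sqrt( 2 ),sqrt( 5 ), pi, sqrt ( 13),sqrt( 17),17 , 4*sqrt( 19), 78, 92, 94 ] 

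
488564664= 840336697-351772033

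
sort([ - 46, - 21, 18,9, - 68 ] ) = [ - 68, - 46, - 21,9,18 ] 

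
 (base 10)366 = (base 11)303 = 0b101101110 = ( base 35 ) ag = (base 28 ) d2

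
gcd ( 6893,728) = 1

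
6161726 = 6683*922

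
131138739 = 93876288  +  37262451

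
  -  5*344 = - 1720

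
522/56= 261/28 = 9.32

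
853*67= 57151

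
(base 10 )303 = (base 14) 179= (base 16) 12f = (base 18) GF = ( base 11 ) 256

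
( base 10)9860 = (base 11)7454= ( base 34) 8I0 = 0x2684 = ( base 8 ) 23204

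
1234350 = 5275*234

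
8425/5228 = 1  +  3197/5228 = 1.61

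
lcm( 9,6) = 18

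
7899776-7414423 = 485353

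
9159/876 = 3053/292 = 10.46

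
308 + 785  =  1093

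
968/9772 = 242/2443 = 0.10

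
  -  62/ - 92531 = 62/92531 = 0.00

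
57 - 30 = 27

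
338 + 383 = 721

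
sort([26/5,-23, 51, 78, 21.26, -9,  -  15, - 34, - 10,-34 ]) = [-34,-34, - 23, - 15, - 10, - 9,26/5,21.26,51, 78] 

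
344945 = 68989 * 5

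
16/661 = 16/661 = 0.02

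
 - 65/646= -1+ 581/646  =  -  0.10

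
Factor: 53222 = 2^1*13^1*23^1 * 89^1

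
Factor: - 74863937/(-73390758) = 2^( -1 )*3^ ( - 1 ) *7^(- 1 )*17^1*37^(-1) * 83^( - 1)*569^(-1 )*743^1*5927^1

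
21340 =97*220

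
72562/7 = 10366 = 10366.00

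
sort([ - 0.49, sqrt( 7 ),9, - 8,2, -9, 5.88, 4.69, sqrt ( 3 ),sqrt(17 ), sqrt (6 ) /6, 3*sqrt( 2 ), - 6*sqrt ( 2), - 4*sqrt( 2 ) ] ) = [ - 9,  -  6*sqrt (2), - 8, - 4*sqrt(2), - 0.49,sqrt(6 ) /6, sqrt( 3), 2, sqrt( 7 ), sqrt( 17), 3* sqrt( 2),4.69, 5.88,9]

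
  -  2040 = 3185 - 5225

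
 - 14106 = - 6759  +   - 7347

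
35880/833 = 35880/833  =  43.07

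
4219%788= 279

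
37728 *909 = 34294752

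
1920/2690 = 192/269 = 0.71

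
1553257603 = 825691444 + 727566159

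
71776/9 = 7975 + 1/9 = 7975.11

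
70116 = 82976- 12860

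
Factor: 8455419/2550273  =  2818473/850091 = 3^1*7^1*11^( - 1)*109^(-1)*709^ ( - 1)*134213^1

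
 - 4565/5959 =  - 4565/5959 =- 0.77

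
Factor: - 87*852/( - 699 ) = 2^2*3^1*29^1*71^1*233^( - 1 ) = 24708/233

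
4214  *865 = 3645110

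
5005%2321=363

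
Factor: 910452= 2^2 * 3^1*17^1*4463^1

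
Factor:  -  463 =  - 463^1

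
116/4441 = 116/4441 = 0.03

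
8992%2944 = 160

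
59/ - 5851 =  - 1 + 5792/5851= - 0.01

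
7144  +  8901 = 16045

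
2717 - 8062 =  - 5345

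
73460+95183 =168643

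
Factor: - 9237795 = - 3^1*5^1 * 7^1*97^1*907^1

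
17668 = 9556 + 8112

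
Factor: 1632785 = 5^1*7^1 * 11^1*4241^1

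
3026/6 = 1513/3 = 504.33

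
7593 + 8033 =15626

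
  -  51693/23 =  - 2248 + 11/23  =  - 2247.52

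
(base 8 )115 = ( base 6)205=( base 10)77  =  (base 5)302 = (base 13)5C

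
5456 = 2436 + 3020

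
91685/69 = 1328+53/69 = 1328.77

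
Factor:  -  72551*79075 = -5^2 * 3163^1*72551^1 = -5736970325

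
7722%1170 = 702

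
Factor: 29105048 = 2^3*7^1*519733^1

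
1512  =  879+633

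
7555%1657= 927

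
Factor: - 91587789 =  - 3^2 *17^1*598613^1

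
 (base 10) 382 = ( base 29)d5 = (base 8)576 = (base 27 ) e4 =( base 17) 158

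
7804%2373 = 685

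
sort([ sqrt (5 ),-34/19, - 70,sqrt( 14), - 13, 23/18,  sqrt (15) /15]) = [ - 70, - 13, - 34/19, sqrt ( 15) /15,23/18, sqrt( 5 ),sqrt(14)] 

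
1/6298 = 1/6298 = 0.00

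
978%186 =48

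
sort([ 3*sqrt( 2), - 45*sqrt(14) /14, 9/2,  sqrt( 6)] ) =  [-45*sqrt( 14 )/14,  sqrt( 6), 3*sqrt( 2 ),9/2]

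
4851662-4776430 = 75232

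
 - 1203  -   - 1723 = 520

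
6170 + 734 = 6904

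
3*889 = 2667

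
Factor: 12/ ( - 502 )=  - 6/251 = -2^1 * 3^1*251^( - 1 ) 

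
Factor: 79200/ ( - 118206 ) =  - 400/597 = - 2^4*3^(-1 )*5^2 * 199^( - 1)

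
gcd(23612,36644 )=4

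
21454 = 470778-449324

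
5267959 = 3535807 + 1732152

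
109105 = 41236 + 67869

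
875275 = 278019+597256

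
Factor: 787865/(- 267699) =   -  46345/15747 = -  3^( - 1 )*  5^1*13^1 *23^1*29^( - 1 )*31^1*181^(-1)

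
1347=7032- 5685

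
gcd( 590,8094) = 2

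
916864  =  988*928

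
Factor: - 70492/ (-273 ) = 2^2*3^( - 1)*7^( - 1) * 13^( -1)*17623^1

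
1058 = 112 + 946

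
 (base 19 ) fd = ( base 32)9A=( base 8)452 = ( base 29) a8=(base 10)298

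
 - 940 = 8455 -9395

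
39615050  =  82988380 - 43373330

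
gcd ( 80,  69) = 1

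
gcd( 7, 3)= 1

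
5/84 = 5/84 = 0.06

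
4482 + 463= 4945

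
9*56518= 508662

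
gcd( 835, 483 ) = 1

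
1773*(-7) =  - 12411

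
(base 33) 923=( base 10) 9870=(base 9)14476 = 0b10011010001110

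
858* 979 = 839982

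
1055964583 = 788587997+267376586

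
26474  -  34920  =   - 8446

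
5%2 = 1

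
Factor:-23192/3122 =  - 52/7 = - 2^2*7^( - 1)*13^1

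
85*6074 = 516290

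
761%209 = 134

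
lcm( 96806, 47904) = 4646688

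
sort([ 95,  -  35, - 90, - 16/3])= [ - 90, - 35 ,-16/3,95 ]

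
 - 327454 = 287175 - 614629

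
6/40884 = 1/6814 = 0.00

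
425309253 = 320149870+105159383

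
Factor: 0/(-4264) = 0 = 0^1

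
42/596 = 21/298=0.07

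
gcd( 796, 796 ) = 796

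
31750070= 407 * 78010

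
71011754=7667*9262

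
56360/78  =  722 + 22/39 = 722.56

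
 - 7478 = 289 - 7767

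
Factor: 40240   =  2^4*5^1*503^1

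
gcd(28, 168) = 28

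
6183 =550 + 5633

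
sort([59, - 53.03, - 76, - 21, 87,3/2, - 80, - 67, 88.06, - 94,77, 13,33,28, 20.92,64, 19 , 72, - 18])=[ - 94, -80, - 76, - 67,-53.03, - 21, - 18 , 3/2,13,19,  20.92, 28, 33, 59,  64, 72,  77 , 87, 88.06]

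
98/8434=49/4217 = 0.01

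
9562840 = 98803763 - 89240923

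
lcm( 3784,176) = 7568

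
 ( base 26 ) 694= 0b1000011000110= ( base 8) 10306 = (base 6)31514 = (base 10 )4294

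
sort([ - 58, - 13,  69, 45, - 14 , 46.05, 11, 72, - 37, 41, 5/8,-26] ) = [ - 58,-37 , - 26, - 14, - 13,5/8,11,41, 45, 46.05, 69, 72]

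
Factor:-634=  - 2^1*317^1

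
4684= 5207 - 523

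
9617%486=383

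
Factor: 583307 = 41^2*347^1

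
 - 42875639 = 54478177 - 97353816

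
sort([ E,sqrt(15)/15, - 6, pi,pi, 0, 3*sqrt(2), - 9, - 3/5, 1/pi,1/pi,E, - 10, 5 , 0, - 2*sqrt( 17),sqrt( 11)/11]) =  [ - 10, - 9, - 2*sqrt(17) , -6,  -  3/5, 0,0,sqrt( 15 ) /15,  sqrt( 11)/11,1/pi,1/pi,E,E, pi,pi, 3*sqrt(2),5 ]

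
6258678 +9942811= 16201489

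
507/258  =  169/86  =  1.97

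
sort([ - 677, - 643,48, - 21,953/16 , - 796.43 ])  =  [ - 796.43, - 677, - 643, - 21,  48,953/16] 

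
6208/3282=1 +1463/1641=1.89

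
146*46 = 6716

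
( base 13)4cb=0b1101001011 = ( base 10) 843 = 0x34b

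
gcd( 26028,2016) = 36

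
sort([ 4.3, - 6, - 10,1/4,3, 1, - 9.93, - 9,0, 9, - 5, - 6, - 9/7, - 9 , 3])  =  [  -  10, - 9.93, - 9, - 9, - 6, - 6, - 5, -9/7, 0,1/4,1,3, 3,4.3 , 9 ] 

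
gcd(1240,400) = 40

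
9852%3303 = 3246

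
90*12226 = 1100340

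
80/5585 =16/1117   =  0.01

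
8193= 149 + 8044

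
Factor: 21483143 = 11^1*1953013^1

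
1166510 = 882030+284480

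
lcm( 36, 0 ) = 0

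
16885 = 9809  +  7076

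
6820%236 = 212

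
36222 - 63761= -27539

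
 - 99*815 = - 80685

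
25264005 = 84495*299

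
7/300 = 7/300=0.02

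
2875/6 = 479 + 1/6= 479.17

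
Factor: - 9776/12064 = - 2^( - 1 ) *29^ (- 1)*47^1 = - 47/58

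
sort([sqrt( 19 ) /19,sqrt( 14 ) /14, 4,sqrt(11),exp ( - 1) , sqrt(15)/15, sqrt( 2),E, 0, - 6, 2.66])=[ - 6, 0,sqrt(19)/19 , sqrt(15)/15,sqrt( 14)/14, exp( - 1) , sqrt(2), 2.66, E,sqrt(11),4 ]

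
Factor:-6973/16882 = -19/46 = - 2^( - 1)*19^1 * 23^ (-1 )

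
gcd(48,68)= 4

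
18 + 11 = 29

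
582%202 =178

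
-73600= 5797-79397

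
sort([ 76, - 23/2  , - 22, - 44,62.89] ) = [- 44,  -  22  , -23/2,  62.89,76]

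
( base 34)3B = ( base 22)53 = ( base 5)423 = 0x71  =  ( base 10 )113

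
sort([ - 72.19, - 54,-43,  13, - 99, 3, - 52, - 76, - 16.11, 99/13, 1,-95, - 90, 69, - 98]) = [  -  99, - 98,  -  95, - 90, - 76, - 72.19, - 54, - 52, - 43, - 16.11, 1, 3 , 99/13,13, 69 ] 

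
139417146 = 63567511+75849635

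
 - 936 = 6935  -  7871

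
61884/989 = 62 +566/989=   62.57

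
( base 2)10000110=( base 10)134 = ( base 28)4M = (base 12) b2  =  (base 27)4q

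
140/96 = 1 + 11/24=1.46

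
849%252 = 93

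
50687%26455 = 24232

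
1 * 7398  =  7398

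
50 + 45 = 95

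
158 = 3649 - 3491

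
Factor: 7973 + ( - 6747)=2^1 * 613^1 =1226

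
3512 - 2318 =1194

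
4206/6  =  701 = 701.00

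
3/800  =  3/800 = 0.00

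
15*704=10560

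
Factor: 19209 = 3^1*19^1 * 337^1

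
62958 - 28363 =34595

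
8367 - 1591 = 6776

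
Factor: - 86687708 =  - 2^2*3407^1*6361^1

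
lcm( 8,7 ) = 56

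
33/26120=33/26120 = 0.00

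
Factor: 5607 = 3^2*7^1*89^1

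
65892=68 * 969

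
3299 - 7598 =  - 4299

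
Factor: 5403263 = 17^1*317839^1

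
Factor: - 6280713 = -3^3*37^1*6287^1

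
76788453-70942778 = 5845675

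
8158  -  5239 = 2919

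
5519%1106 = 1095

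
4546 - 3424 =1122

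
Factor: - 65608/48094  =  -236/173 = - 2^2*59^1*173^( - 1 )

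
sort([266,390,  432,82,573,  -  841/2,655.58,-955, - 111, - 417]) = [  -  955, -841/2, - 417,  -  111,  82,266,390,432,573,655.58 ]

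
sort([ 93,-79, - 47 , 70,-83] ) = [ - 83,  -  79,  -  47, 70,93 ]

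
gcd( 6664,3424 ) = 8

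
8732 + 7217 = 15949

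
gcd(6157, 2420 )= 1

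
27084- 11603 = 15481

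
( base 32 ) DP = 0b110111001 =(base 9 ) 540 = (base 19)144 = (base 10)441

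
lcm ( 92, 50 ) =2300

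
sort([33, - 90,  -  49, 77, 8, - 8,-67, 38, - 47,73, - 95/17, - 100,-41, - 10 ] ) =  [-100, - 90, - 67,  -  49,-47,-41, - 10, - 8 ,-95/17,8,33, 38,73, 77] 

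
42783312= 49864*858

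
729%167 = 61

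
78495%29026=20443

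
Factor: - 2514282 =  - 2^1 * 3^1*419047^1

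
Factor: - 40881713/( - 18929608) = 2^ ( - 3)*179^( - 1 )*1753^1*13219^( - 1 )*23321^1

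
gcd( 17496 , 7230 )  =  6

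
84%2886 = 84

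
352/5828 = 88/1457=   0.06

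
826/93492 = 59/6678=0.01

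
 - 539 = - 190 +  - 349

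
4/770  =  2/385= 0.01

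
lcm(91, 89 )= 8099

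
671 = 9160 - 8489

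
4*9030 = 36120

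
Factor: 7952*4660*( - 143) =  - 5299053760 =-2^6*5^1*7^1*11^1*13^1*71^1 * 233^1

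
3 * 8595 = 25785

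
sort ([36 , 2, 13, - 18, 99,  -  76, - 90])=[ - 90, - 76, - 18, 2, 13, 36, 99]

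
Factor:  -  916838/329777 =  - 2^1*7^(  -  1)*13^1*179^1*197^1*47111^ ( - 1) 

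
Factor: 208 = 2^4*13^1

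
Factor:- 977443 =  - 331^1*2953^1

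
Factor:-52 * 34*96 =-2^8*3^1*13^1 * 17^1 = - 169728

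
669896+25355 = 695251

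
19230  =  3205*6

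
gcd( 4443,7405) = 1481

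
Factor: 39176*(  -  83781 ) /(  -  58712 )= 410275557/7339=3^3*29^1*41^( - 1)*59^1*83^1*107^1 * 179^ ( - 1) 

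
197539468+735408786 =932948254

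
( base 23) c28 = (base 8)14402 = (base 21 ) EAI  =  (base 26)9C6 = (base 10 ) 6402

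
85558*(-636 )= -54414888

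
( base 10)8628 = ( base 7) 34104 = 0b10000110110100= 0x21b4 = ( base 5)234003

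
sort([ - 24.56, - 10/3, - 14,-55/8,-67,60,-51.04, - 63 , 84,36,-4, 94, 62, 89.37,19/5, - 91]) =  [-91,-67,-63, - 51.04,- 24.56, - 14, - 55/8, - 4,-10/3,19/5, 36,  60, 62, 84, 89.37, 94]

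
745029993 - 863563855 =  - 118533862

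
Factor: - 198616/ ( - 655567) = 2^3*37^1 * 977^(-1) = 296/977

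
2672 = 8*334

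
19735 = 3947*5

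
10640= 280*38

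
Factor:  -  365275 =-5^2 * 19^1*769^1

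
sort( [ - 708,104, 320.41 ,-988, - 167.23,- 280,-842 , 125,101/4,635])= [ - 988, - 842,-708 , -280, - 167.23, 101/4,104, 125, 320.41, 635] 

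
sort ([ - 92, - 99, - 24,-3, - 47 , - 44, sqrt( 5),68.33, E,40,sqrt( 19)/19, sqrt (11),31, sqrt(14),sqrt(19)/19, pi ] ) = [ - 99, - 92, - 47,  -  44, - 24,-3,sqrt(19)/19, sqrt(19)/19,sqrt ( 5 ),E, pi,sqrt( 11 ), sqrt(14 ),31,40, 68.33 ] 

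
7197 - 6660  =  537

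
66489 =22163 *3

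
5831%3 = 2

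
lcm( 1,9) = 9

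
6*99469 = 596814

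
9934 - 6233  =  3701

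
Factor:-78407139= - 3^1*47^1*107^1*5197^1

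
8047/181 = 44 + 83/181  =  44.46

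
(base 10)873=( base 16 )369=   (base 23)1em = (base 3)1012100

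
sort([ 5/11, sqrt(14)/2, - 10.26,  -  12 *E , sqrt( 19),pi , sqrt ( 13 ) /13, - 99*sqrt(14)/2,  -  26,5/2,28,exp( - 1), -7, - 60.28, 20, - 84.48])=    [-99*sqrt( 14)/2, - 84.48,  -  60.28, - 12 * E,-26,-10.26, - 7,sqrt(13)/13, exp( - 1 ),5/11, sqrt(14)/2,5/2,pi,sqrt(19), 20,28 ] 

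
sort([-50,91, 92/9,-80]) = [ - 80,-50, 92/9, 91]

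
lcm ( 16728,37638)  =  150552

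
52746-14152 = 38594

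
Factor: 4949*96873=479424477 = 3^1*7^4*101^1 * 659^1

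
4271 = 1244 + 3027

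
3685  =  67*55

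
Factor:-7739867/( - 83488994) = 2^(  -  1 ) *79^1 * 197^( - 1)*313^(- 1 )*677^( - 1)*97973^1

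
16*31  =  496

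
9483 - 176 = 9307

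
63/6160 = 9/880 = 0.01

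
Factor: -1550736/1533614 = - 2^3 *3^2* 11^2*89^1*766807^( -1 )= -775368/766807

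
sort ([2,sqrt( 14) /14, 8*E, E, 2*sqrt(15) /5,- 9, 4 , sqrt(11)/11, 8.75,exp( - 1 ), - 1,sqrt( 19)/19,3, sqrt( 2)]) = [  -  9, - 1,sqrt( 19)/19  ,  sqrt( 14) /14, sqrt(11)/11, exp(-1) , sqrt( 2 ),2*sqrt( 15)/5, 2,  E, 3,4, 8.75,8*E ]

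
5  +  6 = 11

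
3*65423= 196269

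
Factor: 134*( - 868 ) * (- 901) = 2^3  *7^1*17^1*31^1*53^1*67^1 = 104797112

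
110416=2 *55208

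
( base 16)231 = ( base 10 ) 561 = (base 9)683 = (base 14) 2c1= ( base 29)JA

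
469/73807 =469/73807 = 0.01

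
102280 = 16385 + 85895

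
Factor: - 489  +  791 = 2^1* 151^1 = 302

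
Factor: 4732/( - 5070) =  - 14/15 = - 2^1*3^( - 1)*5^( - 1 )*7^1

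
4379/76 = 57+ 47/76=57.62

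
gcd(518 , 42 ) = 14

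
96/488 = 12/61 = 0.20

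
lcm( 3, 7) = 21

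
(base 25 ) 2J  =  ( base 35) 1Y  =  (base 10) 69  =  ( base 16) 45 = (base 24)2l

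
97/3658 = 97/3658 = 0.03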